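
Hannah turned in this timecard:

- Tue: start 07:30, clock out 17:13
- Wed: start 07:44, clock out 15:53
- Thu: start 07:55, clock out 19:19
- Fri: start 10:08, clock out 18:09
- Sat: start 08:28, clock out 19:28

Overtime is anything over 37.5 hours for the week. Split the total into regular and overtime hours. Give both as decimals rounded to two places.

Tue: 07:30–17:13 = 9 h 43 min
Wed: 07:44–15:53 = 8 h 9 min
Thu: 07:55–19:19 = 11 h 24 min
Fri: 10:08–18:09 = 8 h 1 min
Sat: 08:28–19:28 = 11 h 0 min
Total worked: 48 h 17 min = 48.28 h.
Threshold 37.5 h → overtime 10 h 47 min, regular 37 h 30 min.

Regular 37.50 hours, overtime 10.78 hours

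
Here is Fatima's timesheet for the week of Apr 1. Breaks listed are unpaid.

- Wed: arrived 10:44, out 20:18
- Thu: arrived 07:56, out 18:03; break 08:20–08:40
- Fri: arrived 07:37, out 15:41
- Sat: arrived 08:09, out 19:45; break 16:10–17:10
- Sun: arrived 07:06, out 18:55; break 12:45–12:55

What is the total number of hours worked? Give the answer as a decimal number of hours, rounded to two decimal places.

Wed: 10:44–20:18 = 9 h 34 min
Thu: 07:56–18:03 = 10 h 7 min; less 20 min break → 9 h 47 min
Fri: 07:37–15:41 = 8 h 4 min
Sat: 08:09–19:45 = 11 h 36 min; less 60 min break → 10 h 36 min
Sun: 07:06–18:55 = 11 h 49 min; less 10 min break → 11 h 39 min
Total: 9 h 34 min + 9 h 47 min + 8 h 4 min + 10 h 36 min + 11 h 39 min = 49 h 40 min.

49.67 hours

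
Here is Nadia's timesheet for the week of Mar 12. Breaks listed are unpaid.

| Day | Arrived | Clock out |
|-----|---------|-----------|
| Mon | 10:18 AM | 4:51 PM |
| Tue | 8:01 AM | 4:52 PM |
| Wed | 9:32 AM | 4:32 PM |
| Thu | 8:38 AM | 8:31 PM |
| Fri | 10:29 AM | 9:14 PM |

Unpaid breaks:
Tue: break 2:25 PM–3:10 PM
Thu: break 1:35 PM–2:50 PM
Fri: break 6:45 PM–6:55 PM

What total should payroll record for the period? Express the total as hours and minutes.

Mon: 10:18 AM–4:51 PM = 6 h 33 min
Tue: 8:01 AM–4:52 PM = 8 h 51 min; less 45 min break → 8 h 6 min
Wed: 9:32 AM–4:32 PM = 7 h 0 min
Thu: 8:38 AM–8:31 PM = 11 h 53 min; less 75 min break → 10 h 38 min
Fri: 10:29 AM–9:14 PM = 10 h 45 min; less 10 min break → 10 h 35 min
Total: 6 h 33 min + 8 h 6 min + 7 h 0 min + 10 h 38 min + 10 h 35 min = 42 h 52 min.

42 h 52 min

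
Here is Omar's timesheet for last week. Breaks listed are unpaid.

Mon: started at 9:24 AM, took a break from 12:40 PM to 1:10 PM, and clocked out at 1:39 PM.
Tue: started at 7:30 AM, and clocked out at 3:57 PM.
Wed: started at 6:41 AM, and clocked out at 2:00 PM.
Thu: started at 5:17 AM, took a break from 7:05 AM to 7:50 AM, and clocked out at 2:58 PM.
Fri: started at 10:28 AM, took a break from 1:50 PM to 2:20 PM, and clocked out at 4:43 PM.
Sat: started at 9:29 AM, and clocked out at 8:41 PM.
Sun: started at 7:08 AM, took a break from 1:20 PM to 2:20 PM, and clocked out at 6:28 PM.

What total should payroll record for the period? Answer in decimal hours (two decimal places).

55.73 hours

Mon: 9:24 AM–1:39 PM = 4 h 15 min; less 30 min break → 3 h 45 min
Tue: 7:30 AM–3:57 PM = 8 h 27 min
Wed: 6:41 AM–2:00 PM = 7 h 19 min
Thu: 5:17 AM–2:58 PM = 9 h 41 min; less 45 min break → 8 h 56 min
Fri: 10:28 AM–4:43 PM = 6 h 15 min; less 30 min break → 5 h 45 min
Sat: 9:29 AM–8:41 PM = 11 h 12 min
Sun: 7:08 AM–6:28 PM = 11 h 20 min; less 60 min break → 10 h 20 min
Total: 3 h 45 min + 8 h 27 min + 7 h 19 min + 8 h 56 min + 5 h 45 min + 11 h 12 min + 10 h 20 min = 55 h 44 min.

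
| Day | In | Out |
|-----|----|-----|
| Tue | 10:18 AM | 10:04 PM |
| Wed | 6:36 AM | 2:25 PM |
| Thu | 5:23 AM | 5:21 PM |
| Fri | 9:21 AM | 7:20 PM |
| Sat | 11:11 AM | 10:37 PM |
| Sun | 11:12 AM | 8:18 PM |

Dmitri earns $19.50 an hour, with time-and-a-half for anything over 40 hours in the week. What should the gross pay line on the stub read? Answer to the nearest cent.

Tue: 10:18 AM–10:04 PM = 11 h 46 min
Wed: 6:36 AM–2:25 PM = 7 h 49 min
Thu: 5:23 AM–5:21 PM = 11 h 58 min
Fri: 9:21 AM–7:20 PM = 9 h 59 min
Sat: 11:11 AM–10:37 PM = 11 h 26 min
Sun: 11:12 AM–8:18 PM = 9 h 6 min
Total worked: 62 h 4 min = 3724 min.
Regular 40 h 0 min = 2400 min at $19.50/h; overtime 22 h 4 min = 1324 min at $29.25/h.
Pay = (2400 × $19.50 + 1324 × $29.25) ÷ 60 = $1425.45.

$1425.45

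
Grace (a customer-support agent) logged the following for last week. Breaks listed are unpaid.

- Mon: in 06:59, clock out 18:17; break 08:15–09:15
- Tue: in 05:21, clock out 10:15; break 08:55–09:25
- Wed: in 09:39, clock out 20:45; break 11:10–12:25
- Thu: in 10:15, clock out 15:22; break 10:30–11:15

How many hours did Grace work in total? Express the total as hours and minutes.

Mon: 06:59–18:17 = 11 h 18 min; less 60 min break → 10 h 18 min
Tue: 05:21–10:15 = 4 h 54 min; less 30 min break → 4 h 24 min
Wed: 09:39–20:45 = 11 h 6 min; less 75 min break → 9 h 51 min
Thu: 10:15–15:22 = 5 h 7 min; less 45 min break → 4 h 22 min
Total: 10 h 18 min + 4 h 24 min + 9 h 51 min + 4 h 22 min = 28 h 55 min.

28 h 55 min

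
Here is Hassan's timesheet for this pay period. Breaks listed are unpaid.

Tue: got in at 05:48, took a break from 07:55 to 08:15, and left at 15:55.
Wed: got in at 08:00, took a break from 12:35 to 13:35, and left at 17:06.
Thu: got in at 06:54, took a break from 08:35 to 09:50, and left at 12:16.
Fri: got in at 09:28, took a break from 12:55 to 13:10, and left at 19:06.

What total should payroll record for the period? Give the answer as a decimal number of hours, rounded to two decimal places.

Tue: 05:48–15:55 = 10 h 7 min; less 20 min break → 9 h 47 min
Wed: 08:00–17:06 = 9 h 6 min; less 60 min break → 8 h 6 min
Thu: 06:54–12:16 = 5 h 22 min; less 75 min break → 4 h 7 min
Fri: 09:28–19:06 = 9 h 38 min; less 15 min break → 9 h 23 min
Total: 9 h 47 min + 8 h 6 min + 4 h 7 min + 9 h 23 min = 31 h 23 min.

31.38 hours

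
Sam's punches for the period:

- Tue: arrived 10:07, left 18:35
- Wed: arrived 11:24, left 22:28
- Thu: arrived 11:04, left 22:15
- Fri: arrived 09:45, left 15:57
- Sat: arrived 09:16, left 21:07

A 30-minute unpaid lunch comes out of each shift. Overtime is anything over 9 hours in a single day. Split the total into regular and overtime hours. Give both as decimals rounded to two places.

Regular 40.67 hours, overtime 5.60 hours

Tue: 10:07–18:35 = 8 h 28 min; less 30 min break → 7 h 58 min
Wed: 11:24–22:28 = 11 h 4 min; less 30 min break → 10 h 34 min
Thu: 11:04–22:15 = 11 h 11 min; less 30 min break → 10 h 41 min
Fri: 09:45–15:57 = 6 h 12 min; less 30 min break → 5 h 42 min
Sat: 09:16–21:07 = 11 h 51 min; less 30 min break → 11 h 21 min
Tue reg 7 h 58 min / OT 0 h 0 min; Wed reg 9 h 0 min / OT 1 h 34 min; Thu reg 9 h 0 min / OT 1 h 41 min; Fri reg 5 h 42 min / OT 0 h 0 min; Sat reg 9 h 0 min / OT 2 h 21 min.
Totals: regular 40 h 40 min, overtime 5 h 36 min.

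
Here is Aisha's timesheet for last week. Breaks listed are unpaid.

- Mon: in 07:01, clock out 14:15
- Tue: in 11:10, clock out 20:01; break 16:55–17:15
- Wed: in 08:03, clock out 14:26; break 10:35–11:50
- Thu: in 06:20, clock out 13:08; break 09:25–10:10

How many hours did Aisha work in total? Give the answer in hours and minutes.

Mon: 07:01–14:15 = 7 h 14 min
Tue: 11:10–20:01 = 8 h 51 min; less 20 min break → 8 h 31 min
Wed: 08:03–14:26 = 6 h 23 min; less 75 min break → 5 h 8 min
Thu: 06:20–13:08 = 6 h 48 min; less 45 min break → 6 h 3 min
Total: 7 h 14 min + 8 h 31 min + 5 h 8 min + 6 h 3 min = 26 h 56 min.

26 h 56 min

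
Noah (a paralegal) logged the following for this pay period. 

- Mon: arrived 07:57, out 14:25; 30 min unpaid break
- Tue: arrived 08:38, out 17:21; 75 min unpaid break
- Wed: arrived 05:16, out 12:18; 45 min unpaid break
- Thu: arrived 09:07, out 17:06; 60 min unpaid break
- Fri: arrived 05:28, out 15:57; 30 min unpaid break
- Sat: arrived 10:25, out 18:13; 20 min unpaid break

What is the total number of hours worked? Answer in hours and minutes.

Mon: 07:57–14:25 = 6 h 28 min; less 30 min break → 5 h 58 min
Tue: 08:38–17:21 = 8 h 43 min; less 75 min break → 7 h 28 min
Wed: 05:16–12:18 = 7 h 2 min; less 45 min break → 6 h 17 min
Thu: 09:07–17:06 = 7 h 59 min; less 60 min break → 6 h 59 min
Fri: 05:28–15:57 = 10 h 29 min; less 30 min break → 9 h 59 min
Sat: 10:25–18:13 = 7 h 48 min; less 20 min break → 7 h 28 min
Total: 5 h 58 min + 7 h 28 min + 6 h 17 min + 6 h 59 min + 9 h 59 min + 7 h 28 min = 44 h 9 min.

44 h 9 min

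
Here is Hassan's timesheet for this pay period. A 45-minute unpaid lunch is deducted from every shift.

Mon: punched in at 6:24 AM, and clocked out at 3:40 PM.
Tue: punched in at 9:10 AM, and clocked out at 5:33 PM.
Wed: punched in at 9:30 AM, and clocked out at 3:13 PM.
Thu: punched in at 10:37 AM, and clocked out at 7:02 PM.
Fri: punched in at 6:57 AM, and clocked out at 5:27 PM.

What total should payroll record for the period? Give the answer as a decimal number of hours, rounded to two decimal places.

Mon: 6:24 AM–3:40 PM = 9 h 16 min; less 45 min break → 8 h 31 min
Tue: 9:10 AM–5:33 PM = 8 h 23 min; less 45 min break → 7 h 38 min
Wed: 9:30 AM–3:13 PM = 5 h 43 min; less 45 min break → 4 h 58 min
Thu: 10:37 AM–7:02 PM = 8 h 25 min; less 45 min break → 7 h 40 min
Fri: 6:57 AM–5:27 PM = 10 h 30 min; less 45 min break → 9 h 45 min
Total: 8 h 31 min + 7 h 38 min + 4 h 58 min + 7 h 40 min + 9 h 45 min = 38 h 32 min.

38.53 hours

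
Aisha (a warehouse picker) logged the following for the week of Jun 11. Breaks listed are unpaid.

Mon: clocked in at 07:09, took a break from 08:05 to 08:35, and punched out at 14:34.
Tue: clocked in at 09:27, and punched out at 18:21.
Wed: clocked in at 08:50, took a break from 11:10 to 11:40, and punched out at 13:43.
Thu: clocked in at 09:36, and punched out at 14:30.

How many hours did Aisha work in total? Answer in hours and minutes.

25 h 6 min

Mon: 07:09–14:34 = 7 h 25 min; less 30 min break → 6 h 55 min
Tue: 09:27–18:21 = 8 h 54 min
Wed: 08:50–13:43 = 4 h 53 min; less 30 min break → 4 h 23 min
Thu: 09:36–14:30 = 4 h 54 min
Total: 6 h 55 min + 8 h 54 min + 4 h 23 min + 4 h 54 min = 25 h 6 min.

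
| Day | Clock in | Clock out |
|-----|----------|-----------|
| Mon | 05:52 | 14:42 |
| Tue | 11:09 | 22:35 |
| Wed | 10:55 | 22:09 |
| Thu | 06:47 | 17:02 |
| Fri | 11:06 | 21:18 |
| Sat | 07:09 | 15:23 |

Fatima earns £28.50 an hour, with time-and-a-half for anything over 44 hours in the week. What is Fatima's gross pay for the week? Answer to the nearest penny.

Mon: 05:52–14:42 = 8 h 50 min
Tue: 11:09–22:35 = 11 h 26 min
Wed: 10:55–22:09 = 11 h 14 min
Thu: 06:47–17:02 = 10 h 15 min
Fri: 11:06–21:18 = 10 h 12 min
Sat: 07:09–15:23 = 8 h 14 min
Total worked: 60 h 11 min = 3611 min.
Regular 44 h 0 min = 2640 min at £28.50/h; overtime 16 h 11 min = 971 min at £42.75/h.
Pay = (2640 × £28.50 + 971 × £42.75) ÷ 60 = £1945.84.

£1945.84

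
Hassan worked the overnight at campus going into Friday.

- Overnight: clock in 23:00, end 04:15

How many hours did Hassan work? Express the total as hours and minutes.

5 h 15 min

Overnight: 23:00 → midnight = 1 h 0 min; midnight → 04:15 = 4 h 15 min; span 5 h 15 min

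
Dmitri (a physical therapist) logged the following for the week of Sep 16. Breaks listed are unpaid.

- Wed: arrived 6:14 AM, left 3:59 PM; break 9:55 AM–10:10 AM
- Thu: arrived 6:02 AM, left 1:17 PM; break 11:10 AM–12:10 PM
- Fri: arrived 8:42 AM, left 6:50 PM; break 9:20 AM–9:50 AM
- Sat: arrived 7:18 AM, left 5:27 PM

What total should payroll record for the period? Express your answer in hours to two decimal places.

Wed: 6:14 AM–3:59 PM = 9 h 45 min; less 15 min break → 9 h 30 min
Thu: 6:02 AM–1:17 PM = 7 h 15 min; less 60 min break → 6 h 15 min
Fri: 8:42 AM–6:50 PM = 10 h 8 min; less 30 min break → 9 h 38 min
Sat: 7:18 AM–5:27 PM = 10 h 9 min
Total: 9 h 30 min + 6 h 15 min + 9 h 38 min + 10 h 9 min = 35 h 32 min.

35.53 hours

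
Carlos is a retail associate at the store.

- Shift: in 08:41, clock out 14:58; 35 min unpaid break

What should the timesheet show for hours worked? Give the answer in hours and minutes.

Shift: 08:41–14:58 = 6 h 17 min; less 35 min break → 5 h 42 min

5 h 42 min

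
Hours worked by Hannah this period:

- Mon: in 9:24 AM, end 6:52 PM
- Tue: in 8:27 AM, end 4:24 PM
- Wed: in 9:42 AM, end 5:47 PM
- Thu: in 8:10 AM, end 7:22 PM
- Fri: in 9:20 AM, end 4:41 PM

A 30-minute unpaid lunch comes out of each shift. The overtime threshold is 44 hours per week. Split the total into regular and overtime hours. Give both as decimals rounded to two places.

Regular 41.55 hours, overtime 0.00 hours

Mon: 9:24 AM–6:52 PM = 9 h 28 min; less 30 min break → 8 h 58 min
Tue: 8:27 AM–4:24 PM = 7 h 57 min; less 30 min break → 7 h 27 min
Wed: 9:42 AM–5:47 PM = 8 h 5 min; less 30 min break → 7 h 35 min
Thu: 8:10 AM–7:22 PM = 11 h 12 min; less 30 min break → 10 h 42 min
Fri: 9:20 AM–4:41 PM = 7 h 21 min; less 30 min break → 6 h 51 min
Total worked: 41 h 33 min = 41.55 h.
Threshold 44 h → overtime 0 h 0 min, regular 41 h 33 min.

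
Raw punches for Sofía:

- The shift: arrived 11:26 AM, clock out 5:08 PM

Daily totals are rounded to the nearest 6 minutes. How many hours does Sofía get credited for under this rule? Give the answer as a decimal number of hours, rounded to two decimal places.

5.70 hours

The shift: 11:26 AM–5:08 PM = 5 h 42 min → rounds to 5 h 42 min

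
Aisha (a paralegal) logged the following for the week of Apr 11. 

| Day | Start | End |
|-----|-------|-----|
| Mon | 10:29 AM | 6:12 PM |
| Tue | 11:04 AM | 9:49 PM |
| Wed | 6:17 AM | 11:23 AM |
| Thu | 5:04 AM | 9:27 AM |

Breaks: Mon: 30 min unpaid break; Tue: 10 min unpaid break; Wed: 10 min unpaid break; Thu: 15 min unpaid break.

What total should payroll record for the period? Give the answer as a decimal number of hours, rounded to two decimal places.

26.87 hours

Mon: 10:29 AM–6:12 PM = 7 h 43 min; less 30 min break → 7 h 13 min
Tue: 11:04 AM–9:49 PM = 10 h 45 min; less 10 min break → 10 h 35 min
Wed: 6:17 AM–11:23 AM = 5 h 6 min; less 10 min break → 4 h 56 min
Thu: 5:04 AM–9:27 AM = 4 h 23 min; less 15 min break → 4 h 8 min
Total: 7 h 13 min + 10 h 35 min + 4 h 56 min + 4 h 8 min = 26 h 52 min.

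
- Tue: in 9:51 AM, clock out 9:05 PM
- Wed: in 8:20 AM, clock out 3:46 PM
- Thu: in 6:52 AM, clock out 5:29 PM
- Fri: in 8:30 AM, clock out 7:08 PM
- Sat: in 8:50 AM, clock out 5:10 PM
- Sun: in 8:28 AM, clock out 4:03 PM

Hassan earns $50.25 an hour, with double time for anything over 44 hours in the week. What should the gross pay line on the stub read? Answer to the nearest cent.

Tue: 9:51 AM–9:05 PM = 11 h 14 min
Wed: 8:20 AM–3:46 PM = 7 h 26 min
Thu: 6:52 AM–5:29 PM = 10 h 37 min
Fri: 8:30 AM–7:08 PM = 10 h 38 min
Sat: 8:50 AM–5:10 PM = 8 h 20 min
Sun: 8:28 AM–4:03 PM = 7 h 35 min
Total worked: 55 h 50 min = 3350 min.
Regular 44 h 0 min = 2640 min at $50.25/h; overtime 11 h 50 min = 710 min at $100.50/h.
Pay = (2640 × $50.25 + 710 × $100.50) ÷ 60 = $3400.25.

$3400.25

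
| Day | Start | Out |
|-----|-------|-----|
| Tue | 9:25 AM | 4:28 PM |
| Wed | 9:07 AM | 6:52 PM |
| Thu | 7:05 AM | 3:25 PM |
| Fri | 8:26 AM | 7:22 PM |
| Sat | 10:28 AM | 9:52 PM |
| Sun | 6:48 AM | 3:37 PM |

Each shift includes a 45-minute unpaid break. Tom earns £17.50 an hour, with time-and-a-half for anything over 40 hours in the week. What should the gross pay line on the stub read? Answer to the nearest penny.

Tue: 9:25 AM–4:28 PM = 7 h 3 min; less 45 min break → 6 h 18 min
Wed: 9:07 AM–6:52 PM = 9 h 45 min; less 45 min break → 9 h 0 min
Thu: 7:05 AM–3:25 PM = 8 h 20 min; less 45 min break → 7 h 35 min
Fri: 8:26 AM–7:22 PM = 10 h 56 min; less 45 min break → 10 h 11 min
Sat: 10:28 AM–9:52 PM = 11 h 24 min; less 45 min break → 10 h 39 min
Sun: 6:48 AM–3:37 PM = 8 h 49 min; less 45 min break → 8 h 4 min
Total worked: 51 h 47 min = 3107 min.
Regular 40 h 0 min = 2400 min at £17.50/h; overtime 11 h 47 min = 707 min at £26.25/h.
Pay = (2400 × £17.50 + 707 × £26.25) ÷ 60 = £1009.31.

£1009.31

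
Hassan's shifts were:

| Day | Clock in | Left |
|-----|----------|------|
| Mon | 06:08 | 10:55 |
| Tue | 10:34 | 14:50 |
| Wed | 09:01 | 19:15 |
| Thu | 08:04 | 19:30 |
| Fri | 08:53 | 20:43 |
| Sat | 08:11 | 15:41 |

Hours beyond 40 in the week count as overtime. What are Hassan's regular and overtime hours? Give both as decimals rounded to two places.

Regular 40.00 hours, overtime 10.05 hours

Mon: 06:08–10:55 = 4 h 47 min
Tue: 10:34–14:50 = 4 h 16 min
Wed: 09:01–19:15 = 10 h 14 min
Thu: 08:04–19:30 = 11 h 26 min
Fri: 08:53–20:43 = 11 h 50 min
Sat: 08:11–15:41 = 7 h 30 min
Total worked: 50 h 3 min = 50.05 h.
Threshold 40 h → overtime 10 h 3 min, regular 40 h 0 min.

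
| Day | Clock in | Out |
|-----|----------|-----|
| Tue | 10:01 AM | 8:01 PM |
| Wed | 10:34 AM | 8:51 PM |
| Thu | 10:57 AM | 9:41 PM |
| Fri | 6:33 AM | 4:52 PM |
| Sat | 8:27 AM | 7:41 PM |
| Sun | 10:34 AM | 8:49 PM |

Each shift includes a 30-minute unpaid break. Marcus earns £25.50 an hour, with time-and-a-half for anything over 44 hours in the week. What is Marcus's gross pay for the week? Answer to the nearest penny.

Tue: 10:01 AM–8:01 PM = 10 h 0 min; less 30 min break → 9 h 30 min
Wed: 10:34 AM–8:51 PM = 10 h 17 min; less 30 min break → 9 h 47 min
Thu: 10:57 AM–9:41 PM = 10 h 44 min; less 30 min break → 10 h 14 min
Fri: 6:33 AM–4:52 PM = 10 h 19 min; less 30 min break → 9 h 49 min
Sat: 8:27 AM–7:41 PM = 11 h 14 min; less 30 min break → 10 h 44 min
Sun: 10:34 AM–8:49 PM = 10 h 15 min; less 30 min break → 9 h 45 min
Total worked: 59 h 49 min = 3589 min.
Regular 44 h 0 min = 2640 min at £25.50/h; overtime 15 h 49 min = 949 min at £38.25/h.
Pay = (2640 × £25.50 + 949 × £38.25) ÷ 60 = £1726.99.

£1726.99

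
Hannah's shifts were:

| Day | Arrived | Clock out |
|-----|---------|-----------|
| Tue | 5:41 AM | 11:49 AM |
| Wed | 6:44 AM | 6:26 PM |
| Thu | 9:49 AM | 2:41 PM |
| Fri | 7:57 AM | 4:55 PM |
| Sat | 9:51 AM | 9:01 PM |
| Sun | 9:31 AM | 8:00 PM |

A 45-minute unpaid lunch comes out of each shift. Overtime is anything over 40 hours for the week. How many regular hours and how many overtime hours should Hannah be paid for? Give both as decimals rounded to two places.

Tue: 5:41 AM–11:49 AM = 6 h 8 min; less 45 min break → 5 h 23 min
Wed: 6:44 AM–6:26 PM = 11 h 42 min; less 45 min break → 10 h 57 min
Thu: 9:49 AM–2:41 PM = 4 h 52 min; less 45 min break → 4 h 7 min
Fri: 7:57 AM–4:55 PM = 8 h 58 min; less 45 min break → 8 h 13 min
Sat: 9:51 AM–9:01 PM = 11 h 10 min; less 45 min break → 10 h 25 min
Sun: 9:31 AM–8:00 PM = 10 h 29 min; less 45 min break → 9 h 44 min
Total worked: 48 h 49 min = 48.82 h.
Threshold 40 h → overtime 8 h 49 min, regular 40 h 0 min.

Regular 40.00 hours, overtime 8.82 hours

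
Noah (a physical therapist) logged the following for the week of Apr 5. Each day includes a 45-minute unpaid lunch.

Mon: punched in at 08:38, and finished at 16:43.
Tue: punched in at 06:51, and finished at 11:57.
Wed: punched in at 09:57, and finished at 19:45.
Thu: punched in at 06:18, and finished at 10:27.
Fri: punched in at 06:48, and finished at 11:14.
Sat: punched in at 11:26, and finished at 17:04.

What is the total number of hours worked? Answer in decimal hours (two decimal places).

Mon: 08:38–16:43 = 8 h 5 min; less 45 min break → 7 h 20 min
Tue: 06:51–11:57 = 5 h 6 min; less 45 min break → 4 h 21 min
Wed: 09:57–19:45 = 9 h 48 min; less 45 min break → 9 h 3 min
Thu: 06:18–10:27 = 4 h 9 min; less 45 min break → 3 h 24 min
Fri: 06:48–11:14 = 4 h 26 min; less 45 min break → 3 h 41 min
Sat: 11:26–17:04 = 5 h 38 min; less 45 min break → 4 h 53 min
Total: 7 h 20 min + 4 h 21 min + 9 h 3 min + 3 h 24 min + 3 h 41 min + 4 h 53 min = 32 h 42 min.

32.70 hours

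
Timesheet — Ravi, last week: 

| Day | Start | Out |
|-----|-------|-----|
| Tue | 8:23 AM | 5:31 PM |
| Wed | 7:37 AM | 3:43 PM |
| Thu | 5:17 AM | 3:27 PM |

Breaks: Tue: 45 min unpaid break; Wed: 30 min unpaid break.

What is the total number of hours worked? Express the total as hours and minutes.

26 h 9 min

Tue: 8:23 AM–5:31 PM = 9 h 8 min; less 45 min break → 8 h 23 min
Wed: 7:37 AM–3:43 PM = 8 h 6 min; less 30 min break → 7 h 36 min
Thu: 5:17 AM–3:27 PM = 10 h 10 min
Total: 8 h 23 min + 7 h 36 min + 10 h 10 min = 26 h 9 min.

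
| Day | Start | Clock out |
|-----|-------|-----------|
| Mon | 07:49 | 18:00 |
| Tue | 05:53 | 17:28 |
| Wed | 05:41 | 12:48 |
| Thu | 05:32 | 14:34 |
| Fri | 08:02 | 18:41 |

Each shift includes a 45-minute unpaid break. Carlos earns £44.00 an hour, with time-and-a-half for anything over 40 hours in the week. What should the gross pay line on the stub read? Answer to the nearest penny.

£2077.90

Mon: 07:49–18:00 = 10 h 11 min; less 45 min break → 9 h 26 min
Tue: 05:53–17:28 = 11 h 35 min; less 45 min break → 10 h 50 min
Wed: 05:41–12:48 = 7 h 7 min; less 45 min break → 6 h 22 min
Thu: 05:32–14:34 = 9 h 2 min; less 45 min break → 8 h 17 min
Fri: 08:02–18:41 = 10 h 39 min; less 45 min break → 9 h 54 min
Total worked: 44 h 49 min = 2689 min.
Regular 40 h 0 min = 2400 min at £44.00/h; overtime 4 h 49 min = 289 min at £66.00/h.
Pay = (2400 × £44.00 + 289 × £66.00) ÷ 60 = £2077.90.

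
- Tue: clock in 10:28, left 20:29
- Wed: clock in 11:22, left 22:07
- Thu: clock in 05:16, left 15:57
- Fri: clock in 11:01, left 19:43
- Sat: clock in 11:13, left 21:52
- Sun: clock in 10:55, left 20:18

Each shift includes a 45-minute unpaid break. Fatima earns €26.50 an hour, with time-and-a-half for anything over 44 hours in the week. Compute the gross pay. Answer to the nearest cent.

€1630.41

Tue: 10:28–20:29 = 10 h 1 min; less 45 min break → 9 h 16 min
Wed: 11:22–22:07 = 10 h 45 min; less 45 min break → 10 h 0 min
Thu: 05:16–15:57 = 10 h 41 min; less 45 min break → 9 h 56 min
Fri: 11:01–19:43 = 8 h 42 min; less 45 min break → 7 h 57 min
Sat: 11:13–21:52 = 10 h 39 min; less 45 min break → 9 h 54 min
Sun: 10:55–20:18 = 9 h 23 min; less 45 min break → 8 h 38 min
Total worked: 55 h 41 min = 3341 min.
Regular 44 h 0 min = 2640 min at €26.50/h; overtime 11 h 41 min = 701 min at €39.75/h.
Pay = (2640 × €26.50 + 701 × €39.75) ÷ 60 = €1630.41.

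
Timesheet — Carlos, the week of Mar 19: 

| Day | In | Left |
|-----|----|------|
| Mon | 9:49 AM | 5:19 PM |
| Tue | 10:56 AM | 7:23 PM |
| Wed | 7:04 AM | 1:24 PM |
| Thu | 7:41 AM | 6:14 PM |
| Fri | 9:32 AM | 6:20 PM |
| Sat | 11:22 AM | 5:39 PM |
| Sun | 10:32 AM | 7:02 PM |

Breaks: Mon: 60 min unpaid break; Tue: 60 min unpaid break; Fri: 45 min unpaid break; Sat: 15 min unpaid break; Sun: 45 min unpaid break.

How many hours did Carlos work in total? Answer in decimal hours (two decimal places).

Mon: 9:49 AM–5:19 PM = 7 h 30 min; less 60 min break → 6 h 30 min
Tue: 10:56 AM–7:23 PM = 8 h 27 min; less 60 min break → 7 h 27 min
Wed: 7:04 AM–1:24 PM = 6 h 20 min
Thu: 7:41 AM–6:14 PM = 10 h 33 min
Fri: 9:32 AM–6:20 PM = 8 h 48 min; less 45 min break → 8 h 3 min
Sat: 11:22 AM–5:39 PM = 6 h 17 min; less 15 min break → 6 h 2 min
Sun: 10:32 AM–7:02 PM = 8 h 30 min; less 45 min break → 7 h 45 min
Total: 6 h 30 min + 7 h 27 min + 6 h 20 min + 10 h 33 min + 8 h 3 min + 6 h 2 min + 7 h 45 min = 52 h 40 min.

52.67 hours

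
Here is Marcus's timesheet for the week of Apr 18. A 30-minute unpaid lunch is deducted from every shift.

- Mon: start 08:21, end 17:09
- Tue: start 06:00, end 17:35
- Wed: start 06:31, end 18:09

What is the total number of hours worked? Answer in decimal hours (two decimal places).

30.52 hours

Mon: 08:21–17:09 = 8 h 48 min; less 30 min break → 8 h 18 min
Tue: 06:00–17:35 = 11 h 35 min; less 30 min break → 11 h 5 min
Wed: 06:31–18:09 = 11 h 38 min; less 30 min break → 11 h 8 min
Total: 8 h 18 min + 11 h 5 min + 11 h 8 min = 30 h 31 min.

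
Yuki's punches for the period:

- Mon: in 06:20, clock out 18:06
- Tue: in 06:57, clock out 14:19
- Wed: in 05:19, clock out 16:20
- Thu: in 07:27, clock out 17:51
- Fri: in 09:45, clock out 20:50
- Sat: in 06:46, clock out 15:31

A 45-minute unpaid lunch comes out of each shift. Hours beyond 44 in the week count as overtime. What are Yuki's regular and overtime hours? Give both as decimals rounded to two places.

Regular 44.00 hours, overtime 11.88 hours

Mon: 06:20–18:06 = 11 h 46 min; less 45 min break → 11 h 1 min
Tue: 06:57–14:19 = 7 h 22 min; less 45 min break → 6 h 37 min
Wed: 05:19–16:20 = 11 h 1 min; less 45 min break → 10 h 16 min
Thu: 07:27–17:51 = 10 h 24 min; less 45 min break → 9 h 39 min
Fri: 09:45–20:50 = 11 h 5 min; less 45 min break → 10 h 20 min
Sat: 06:46–15:31 = 8 h 45 min; less 45 min break → 8 h 0 min
Total worked: 55 h 53 min = 55.88 h.
Threshold 44 h → overtime 11 h 53 min, regular 44 h 0 min.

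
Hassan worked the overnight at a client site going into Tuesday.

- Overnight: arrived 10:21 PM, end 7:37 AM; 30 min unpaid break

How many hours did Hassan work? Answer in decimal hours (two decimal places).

Overnight: 10:21 PM → midnight = 1 h 39 min; midnight → 7:37 AM = 7 h 37 min; span 9 h 16 min; less 30 min break → 8 h 46 min

8.77 hours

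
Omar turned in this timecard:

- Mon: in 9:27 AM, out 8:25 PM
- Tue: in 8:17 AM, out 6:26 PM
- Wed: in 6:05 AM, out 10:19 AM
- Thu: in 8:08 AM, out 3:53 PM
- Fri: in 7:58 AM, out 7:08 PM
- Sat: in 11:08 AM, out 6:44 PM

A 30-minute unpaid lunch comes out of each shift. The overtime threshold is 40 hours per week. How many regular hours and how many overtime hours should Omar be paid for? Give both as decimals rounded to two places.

Regular 40.00 hours, overtime 8.87 hours

Mon: 9:27 AM–8:25 PM = 10 h 58 min; less 30 min break → 10 h 28 min
Tue: 8:17 AM–6:26 PM = 10 h 9 min; less 30 min break → 9 h 39 min
Wed: 6:05 AM–10:19 AM = 4 h 14 min; less 30 min break → 3 h 44 min
Thu: 8:08 AM–3:53 PM = 7 h 45 min; less 30 min break → 7 h 15 min
Fri: 7:58 AM–7:08 PM = 11 h 10 min; less 30 min break → 10 h 40 min
Sat: 11:08 AM–6:44 PM = 7 h 36 min; less 30 min break → 7 h 6 min
Total worked: 48 h 52 min = 48.87 h.
Threshold 40 h → overtime 8 h 52 min, regular 40 h 0 min.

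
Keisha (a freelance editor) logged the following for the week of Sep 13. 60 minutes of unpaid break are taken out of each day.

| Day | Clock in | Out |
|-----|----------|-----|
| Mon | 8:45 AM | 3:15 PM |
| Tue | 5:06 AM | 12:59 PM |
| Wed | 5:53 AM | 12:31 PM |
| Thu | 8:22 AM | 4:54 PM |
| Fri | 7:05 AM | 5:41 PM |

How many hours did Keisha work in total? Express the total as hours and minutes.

35 h 9 min

Mon: 8:45 AM–3:15 PM = 6 h 30 min; less 60 min break → 5 h 30 min
Tue: 5:06 AM–12:59 PM = 7 h 53 min; less 60 min break → 6 h 53 min
Wed: 5:53 AM–12:31 PM = 6 h 38 min; less 60 min break → 5 h 38 min
Thu: 8:22 AM–4:54 PM = 8 h 32 min; less 60 min break → 7 h 32 min
Fri: 7:05 AM–5:41 PM = 10 h 36 min; less 60 min break → 9 h 36 min
Total: 5 h 30 min + 6 h 53 min + 5 h 38 min + 7 h 32 min + 9 h 36 min = 35 h 9 min.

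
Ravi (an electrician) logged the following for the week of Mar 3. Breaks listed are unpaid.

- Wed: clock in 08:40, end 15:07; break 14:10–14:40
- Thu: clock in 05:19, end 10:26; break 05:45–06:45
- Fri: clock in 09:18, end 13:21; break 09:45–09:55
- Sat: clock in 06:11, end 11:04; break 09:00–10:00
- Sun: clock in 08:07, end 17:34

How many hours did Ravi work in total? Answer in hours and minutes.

Wed: 08:40–15:07 = 6 h 27 min; less 30 min break → 5 h 57 min
Thu: 05:19–10:26 = 5 h 7 min; less 60 min break → 4 h 7 min
Fri: 09:18–13:21 = 4 h 3 min; less 10 min break → 3 h 53 min
Sat: 06:11–11:04 = 4 h 53 min; less 60 min break → 3 h 53 min
Sun: 08:07–17:34 = 9 h 27 min
Total: 5 h 57 min + 4 h 7 min + 3 h 53 min + 3 h 53 min + 9 h 27 min = 27 h 17 min.

27 h 17 min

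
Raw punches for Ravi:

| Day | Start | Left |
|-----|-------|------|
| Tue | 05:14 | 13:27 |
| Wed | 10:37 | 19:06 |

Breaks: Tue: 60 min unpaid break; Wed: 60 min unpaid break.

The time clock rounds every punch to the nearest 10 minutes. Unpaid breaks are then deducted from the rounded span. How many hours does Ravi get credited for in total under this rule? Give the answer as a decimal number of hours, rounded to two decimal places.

Tue: in 05:14→05:10, out 13:27→13:30; 8 h 20 min − 60 min = 7 h 20 min
Wed: in 10:37→10:40, out 19:06→19:10; 8 h 30 min − 60 min = 7 h 30 min
Total credited: 14 h 50 min.

14.83 hours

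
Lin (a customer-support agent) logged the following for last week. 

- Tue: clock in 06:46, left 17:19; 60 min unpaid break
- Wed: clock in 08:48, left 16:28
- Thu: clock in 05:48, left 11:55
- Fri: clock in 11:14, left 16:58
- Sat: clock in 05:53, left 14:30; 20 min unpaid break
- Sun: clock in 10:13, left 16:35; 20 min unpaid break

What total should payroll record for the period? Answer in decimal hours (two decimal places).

Tue: 06:46–17:19 = 10 h 33 min; less 60 min break → 9 h 33 min
Wed: 08:48–16:28 = 7 h 40 min
Thu: 05:48–11:55 = 6 h 7 min
Fri: 11:14–16:58 = 5 h 44 min
Sat: 05:53–14:30 = 8 h 37 min; less 20 min break → 8 h 17 min
Sun: 10:13–16:35 = 6 h 22 min; less 20 min break → 6 h 2 min
Total: 9 h 33 min + 7 h 40 min + 6 h 7 min + 5 h 44 min + 8 h 17 min + 6 h 2 min = 43 h 23 min.

43.38 hours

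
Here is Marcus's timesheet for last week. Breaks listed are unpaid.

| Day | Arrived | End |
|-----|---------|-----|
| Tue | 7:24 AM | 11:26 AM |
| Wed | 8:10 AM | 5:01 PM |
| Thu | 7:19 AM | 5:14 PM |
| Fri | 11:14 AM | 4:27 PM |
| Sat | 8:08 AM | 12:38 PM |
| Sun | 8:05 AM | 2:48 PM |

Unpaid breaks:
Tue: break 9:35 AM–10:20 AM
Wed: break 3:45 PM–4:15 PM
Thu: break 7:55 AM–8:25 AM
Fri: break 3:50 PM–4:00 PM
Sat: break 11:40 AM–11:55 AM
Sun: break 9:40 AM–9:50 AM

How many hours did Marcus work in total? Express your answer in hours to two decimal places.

Tue: 7:24 AM–11:26 AM = 4 h 2 min; less 45 min break → 3 h 17 min
Wed: 8:10 AM–5:01 PM = 8 h 51 min; less 30 min break → 8 h 21 min
Thu: 7:19 AM–5:14 PM = 9 h 55 min; less 30 min break → 9 h 25 min
Fri: 11:14 AM–4:27 PM = 5 h 13 min; less 10 min break → 5 h 3 min
Sat: 8:08 AM–12:38 PM = 4 h 30 min; less 15 min break → 4 h 15 min
Sun: 8:05 AM–2:48 PM = 6 h 43 min; less 10 min break → 6 h 33 min
Total: 3 h 17 min + 8 h 21 min + 9 h 25 min + 5 h 3 min + 4 h 15 min + 6 h 33 min = 36 h 54 min.

36.90 hours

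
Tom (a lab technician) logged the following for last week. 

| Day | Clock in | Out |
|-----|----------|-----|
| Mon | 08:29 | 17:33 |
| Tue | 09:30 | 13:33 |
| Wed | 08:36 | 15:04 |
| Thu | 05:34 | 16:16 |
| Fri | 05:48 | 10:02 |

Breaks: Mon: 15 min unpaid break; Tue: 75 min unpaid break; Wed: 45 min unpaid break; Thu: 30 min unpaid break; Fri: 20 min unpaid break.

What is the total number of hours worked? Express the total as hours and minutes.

31 h 26 min

Mon: 08:29–17:33 = 9 h 4 min; less 15 min break → 8 h 49 min
Tue: 09:30–13:33 = 4 h 3 min; less 75 min break → 2 h 48 min
Wed: 08:36–15:04 = 6 h 28 min; less 45 min break → 5 h 43 min
Thu: 05:34–16:16 = 10 h 42 min; less 30 min break → 10 h 12 min
Fri: 05:48–10:02 = 4 h 14 min; less 20 min break → 3 h 54 min
Total: 8 h 49 min + 2 h 48 min + 5 h 43 min + 10 h 12 min + 3 h 54 min = 31 h 26 min.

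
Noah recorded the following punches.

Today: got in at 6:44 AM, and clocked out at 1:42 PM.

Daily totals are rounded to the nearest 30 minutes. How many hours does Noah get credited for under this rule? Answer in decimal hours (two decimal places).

7.00 hours

Today: 6:44 AM–1:42 PM = 6 h 58 min → rounds to 7 h 0 min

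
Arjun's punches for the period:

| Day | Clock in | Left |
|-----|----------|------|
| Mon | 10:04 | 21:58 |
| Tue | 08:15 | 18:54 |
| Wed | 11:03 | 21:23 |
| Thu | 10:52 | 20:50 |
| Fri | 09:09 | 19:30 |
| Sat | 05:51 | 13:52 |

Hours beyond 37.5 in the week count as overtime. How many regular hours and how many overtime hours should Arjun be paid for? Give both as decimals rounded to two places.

Regular 37.50 hours, overtime 23.72 hours

Mon: 10:04–21:58 = 11 h 54 min
Tue: 08:15–18:54 = 10 h 39 min
Wed: 11:03–21:23 = 10 h 20 min
Thu: 10:52–20:50 = 9 h 58 min
Fri: 09:09–19:30 = 10 h 21 min
Sat: 05:51–13:52 = 8 h 1 min
Total worked: 61 h 13 min = 61.22 h.
Threshold 37.5 h → overtime 23 h 43 min, regular 37 h 30 min.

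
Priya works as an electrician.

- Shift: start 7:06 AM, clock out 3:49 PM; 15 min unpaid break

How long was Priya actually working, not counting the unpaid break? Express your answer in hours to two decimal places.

Shift: 7:06 AM–3:49 PM = 8 h 43 min; less 15 min break → 8 h 28 min

8.47 hours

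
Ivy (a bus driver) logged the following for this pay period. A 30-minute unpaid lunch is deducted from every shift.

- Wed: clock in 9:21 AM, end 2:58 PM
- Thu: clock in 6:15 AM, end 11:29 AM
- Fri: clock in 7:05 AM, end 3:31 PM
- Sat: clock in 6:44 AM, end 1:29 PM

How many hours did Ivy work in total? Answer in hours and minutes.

24 h 2 min

Wed: 9:21 AM–2:58 PM = 5 h 37 min; less 30 min break → 5 h 7 min
Thu: 6:15 AM–11:29 AM = 5 h 14 min; less 30 min break → 4 h 44 min
Fri: 7:05 AM–3:31 PM = 8 h 26 min; less 30 min break → 7 h 56 min
Sat: 6:44 AM–1:29 PM = 6 h 45 min; less 30 min break → 6 h 15 min
Total: 5 h 7 min + 4 h 44 min + 7 h 56 min + 6 h 15 min = 24 h 2 min.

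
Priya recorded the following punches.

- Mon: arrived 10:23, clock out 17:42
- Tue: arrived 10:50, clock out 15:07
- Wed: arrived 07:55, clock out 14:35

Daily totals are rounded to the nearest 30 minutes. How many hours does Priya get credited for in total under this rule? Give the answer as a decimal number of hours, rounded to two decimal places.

18.50 hours

Mon: 10:23–17:42 = 7 h 19 min → rounds to 7 h 30 min
Tue: 10:50–15:07 = 4 h 17 min → rounds to 4 h 30 min
Wed: 07:55–14:35 = 6 h 40 min → rounds to 6 h 30 min
Total credited: 18 h 30 min.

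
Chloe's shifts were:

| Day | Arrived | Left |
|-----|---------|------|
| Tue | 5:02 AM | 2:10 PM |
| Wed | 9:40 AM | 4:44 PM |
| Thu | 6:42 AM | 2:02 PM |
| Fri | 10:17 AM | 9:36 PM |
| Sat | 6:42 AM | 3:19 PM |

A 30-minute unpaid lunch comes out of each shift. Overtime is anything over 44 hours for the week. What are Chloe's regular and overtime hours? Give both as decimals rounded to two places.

Tue: 5:02 AM–2:10 PM = 9 h 8 min; less 30 min break → 8 h 38 min
Wed: 9:40 AM–4:44 PM = 7 h 4 min; less 30 min break → 6 h 34 min
Thu: 6:42 AM–2:02 PM = 7 h 20 min; less 30 min break → 6 h 50 min
Fri: 10:17 AM–9:36 PM = 11 h 19 min; less 30 min break → 10 h 49 min
Sat: 6:42 AM–3:19 PM = 8 h 37 min; less 30 min break → 8 h 7 min
Total worked: 40 h 58 min = 40.97 h.
Threshold 44 h → overtime 0 h 0 min, regular 40 h 58 min.

Regular 40.97 hours, overtime 0.00 hours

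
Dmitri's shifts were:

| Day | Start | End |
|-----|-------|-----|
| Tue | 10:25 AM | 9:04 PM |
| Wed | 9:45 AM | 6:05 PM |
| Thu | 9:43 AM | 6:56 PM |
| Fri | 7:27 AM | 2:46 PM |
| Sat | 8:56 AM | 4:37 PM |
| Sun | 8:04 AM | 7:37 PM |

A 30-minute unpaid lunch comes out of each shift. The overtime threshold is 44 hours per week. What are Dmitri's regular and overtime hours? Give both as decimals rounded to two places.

Regular 44.00 hours, overtime 7.75 hours

Tue: 10:25 AM–9:04 PM = 10 h 39 min; less 30 min break → 10 h 9 min
Wed: 9:45 AM–6:05 PM = 8 h 20 min; less 30 min break → 7 h 50 min
Thu: 9:43 AM–6:56 PM = 9 h 13 min; less 30 min break → 8 h 43 min
Fri: 7:27 AM–2:46 PM = 7 h 19 min; less 30 min break → 6 h 49 min
Sat: 8:56 AM–4:37 PM = 7 h 41 min; less 30 min break → 7 h 11 min
Sun: 8:04 AM–7:37 PM = 11 h 33 min; less 30 min break → 11 h 3 min
Total worked: 51 h 45 min = 51.75 h.
Threshold 44 h → overtime 7 h 45 min, regular 44 h 0 min.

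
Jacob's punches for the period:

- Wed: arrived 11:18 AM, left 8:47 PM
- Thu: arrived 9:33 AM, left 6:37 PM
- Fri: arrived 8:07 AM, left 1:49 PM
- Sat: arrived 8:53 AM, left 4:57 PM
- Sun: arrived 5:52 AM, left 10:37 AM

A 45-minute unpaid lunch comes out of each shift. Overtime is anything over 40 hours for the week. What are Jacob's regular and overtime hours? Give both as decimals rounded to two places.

Wed: 11:18 AM–8:47 PM = 9 h 29 min; less 45 min break → 8 h 44 min
Thu: 9:33 AM–6:37 PM = 9 h 4 min; less 45 min break → 8 h 19 min
Fri: 8:07 AM–1:49 PM = 5 h 42 min; less 45 min break → 4 h 57 min
Sat: 8:53 AM–4:57 PM = 8 h 4 min; less 45 min break → 7 h 19 min
Sun: 5:52 AM–10:37 AM = 4 h 45 min; less 45 min break → 4 h 0 min
Total worked: 33 h 19 min = 33.32 h.
Threshold 40 h → overtime 0 h 0 min, regular 33 h 19 min.

Regular 33.32 hours, overtime 0.00 hours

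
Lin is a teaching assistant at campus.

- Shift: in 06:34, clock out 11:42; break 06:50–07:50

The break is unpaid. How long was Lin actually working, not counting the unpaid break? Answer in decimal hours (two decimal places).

4.13 hours

Shift: 06:34–11:42 = 5 h 8 min; less 60 min break → 4 h 8 min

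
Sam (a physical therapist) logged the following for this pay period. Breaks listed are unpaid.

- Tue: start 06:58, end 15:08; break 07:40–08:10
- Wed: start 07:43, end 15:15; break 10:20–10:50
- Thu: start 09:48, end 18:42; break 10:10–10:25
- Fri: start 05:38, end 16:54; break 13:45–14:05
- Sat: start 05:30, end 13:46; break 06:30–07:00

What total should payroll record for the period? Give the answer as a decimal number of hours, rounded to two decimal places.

42.05 hours

Tue: 06:58–15:08 = 8 h 10 min; less 30 min break → 7 h 40 min
Wed: 07:43–15:15 = 7 h 32 min; less 30 min break → 7 h 2 min
Thu: 09:48–18:42 = 8 h 54 min; less 15 min break → 8 h 39 min
Fri: 05:38–16:54 = 11 h 16 min; less 20 min break → 10 h 56 min
Sat: 05:30–13:46 = 8 h 16 min; less 30 min break → 7 h 46 min
Total: 7 h 40 min + 7 h 2 min + 8 h 39 min + 10 h 56 min + 7 h 46 min = 42 h 3 min.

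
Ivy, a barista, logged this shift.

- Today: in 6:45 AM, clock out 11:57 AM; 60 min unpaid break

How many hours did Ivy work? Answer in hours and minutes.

4 h 12 min

Today: 6:45 AM–11:57 AM = 5 h 12 min; less 60 min break → 4 h 12 min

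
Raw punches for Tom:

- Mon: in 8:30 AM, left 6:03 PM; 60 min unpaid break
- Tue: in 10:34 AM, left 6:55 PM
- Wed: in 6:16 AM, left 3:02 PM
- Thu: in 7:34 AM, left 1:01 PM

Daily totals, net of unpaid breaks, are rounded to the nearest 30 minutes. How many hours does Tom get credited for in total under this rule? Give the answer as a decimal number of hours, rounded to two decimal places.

Mon: 8:30 AM–6:03 PM = 9 h 33 min − 60 min = 8 h 33 min → rounds to 8 h 30 min
Tue: 10:34 AM–6:55 PM = 8 h 21 min → rounds to 8 h 30 min
Wed: 6:16 AM–3:02 PM = 8 h 46 min → rounds to 9 h 0 min
Thu: 7:34 AM–1:01 PM = 5 h 27 min → rounds to 5 h 30 min
Total credited: 31 h 30 min.

31.50 hours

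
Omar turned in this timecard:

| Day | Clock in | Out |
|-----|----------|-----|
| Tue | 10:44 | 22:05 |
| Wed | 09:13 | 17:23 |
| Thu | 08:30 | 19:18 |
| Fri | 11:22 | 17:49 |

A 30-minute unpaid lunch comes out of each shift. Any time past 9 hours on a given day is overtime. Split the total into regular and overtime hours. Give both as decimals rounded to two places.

Tue: 10:44–22:05 = 11 h 21 min; less 30 min break → 10 h 51 min
Wed: 09:13–17:23 = 8 h 10 min; less 30 min break → 7 h 40 min
Thu: 08:30–19:18 = 10 h 48 min; less 30 min break → 10 h 18 min
Fri: 11:22–17:49 = 6 h 27 min; less 30 min break → 5 h 57 min
Tue reg 9 h 0 min / OT 1 h 51 min; Wed reg 7 h 40 min / OT 0 h 0 min; Thu reg 9 h 0 min / OT 1 h 18 min; Fri reg 5 h 57 min / OT 0 h 0 min.
Totals: regular 31 h 37 min, overtime 3 h 9 min.

Regular 31.62 hours, overtime 3.15 hours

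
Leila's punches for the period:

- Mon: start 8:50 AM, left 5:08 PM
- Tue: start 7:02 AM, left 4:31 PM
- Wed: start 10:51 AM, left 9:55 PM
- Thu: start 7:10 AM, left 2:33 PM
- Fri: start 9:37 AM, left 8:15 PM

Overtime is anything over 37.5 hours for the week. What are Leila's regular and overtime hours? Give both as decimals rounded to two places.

Regular 37.50 hours, overtime 9.37 hours

Mon: 8:50 AM–5:08 PM = 8 h 18 min
Tue: 7:02 AM–4:31 PM = 9 h 29 min
Wed: 10:51 AM–9:55 PM = 11 h 4 min
Thu: 7:10 AM–2:33 PM = 7 h 23 min
Fri: 9:37 AM–8:15 PM = 10 h 38 min
Total worked: 46 h 52 min = 46.87 h.
Threshold 37.5 h → overtime 9 h 22 min, regular 37 h 30 min.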